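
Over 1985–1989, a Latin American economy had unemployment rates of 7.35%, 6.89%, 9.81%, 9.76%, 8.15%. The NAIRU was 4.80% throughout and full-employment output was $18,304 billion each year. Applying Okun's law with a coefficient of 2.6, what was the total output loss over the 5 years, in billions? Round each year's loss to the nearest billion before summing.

$8,547 billion

Year 1985: gap = -2.6 × (7.35 - 4.8) = -6.63%, loss ≈ 18304 × 6.63/100 ≈ 1214.
Year 1986: gap = -2.6 × (6.89 - 4.8) = -5.434%, loss ≈ 18304 × 5.434/100 ≈ 995.
Year 1987: gap = -2.6 × (9.81 - 4.8) = -13.026%, loss ≈ 18304 × 13.026/100 ≈ 2384.
Year 1988: gap = -2.6 × (9.76 - 4.8) = -12.896%, loss ≈ 18304 × 12.896/100 ≈ 2360.
Year 1989: gap = -2.6 × (8.15 - 4.8) = -8.71%, loss ≈ 18304 × 8.71/100 ≈ 1594.
Total lost output = 1214 + 995 + 2384 + 2360 + 1594 = 8547 billion.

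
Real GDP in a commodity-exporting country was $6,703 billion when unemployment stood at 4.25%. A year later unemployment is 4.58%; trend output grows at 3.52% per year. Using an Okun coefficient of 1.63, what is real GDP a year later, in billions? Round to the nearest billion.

$6,903 billion

Δu = 4.58 - 4.25 = 0.33 points.
Okun's law (growth form): g_Y = g_Y* - β × Δu = 3.52 - 1.63 × (0.33) = 3.52 - 0.5379 = 2.9821%.
Real GDP in the next year = 6703 × (1 + 2.9821/100) = 6703 × 1.029821 ≈ 6903 billion.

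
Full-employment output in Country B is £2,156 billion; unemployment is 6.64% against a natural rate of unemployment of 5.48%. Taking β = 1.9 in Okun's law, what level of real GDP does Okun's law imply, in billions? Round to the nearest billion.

Unemployment gap = 6.64 - 5.48 = 1.16 points, so the output gap is -1.9 × 1.16 = -2.204%.
Actual GDP = 2156 × (1 - 2.204/100) = 2156 × 0.97796 ≈ 2108 billion.

£2,108 billion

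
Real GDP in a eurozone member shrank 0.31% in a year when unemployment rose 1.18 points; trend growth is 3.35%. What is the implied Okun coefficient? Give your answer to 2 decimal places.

β ≈ 3.10

Growth form: g_Y = g_Y* - β × Δu, so β = (g_Y* - g_Y)/Δu.
β = (3.35 + 0.31)/1.18 = 3.66/1.18 = 3.10.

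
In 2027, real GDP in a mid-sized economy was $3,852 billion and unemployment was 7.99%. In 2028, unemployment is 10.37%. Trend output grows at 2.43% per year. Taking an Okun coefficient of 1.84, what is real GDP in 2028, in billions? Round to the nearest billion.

Δu = 10.37 - 7.99 = 2.38 points.
Okun's law (growth form): g_Y = g_Y* - β × Δu = 2.43 - 1.84 × (2.38) = 2.43 - 4.3792 = -1.9492%.
Real GDP in the next year = 3852 × (1 - 1.9492/100) = 3852 × 0.980508 ≈ 3777 billion.

$3,777 billion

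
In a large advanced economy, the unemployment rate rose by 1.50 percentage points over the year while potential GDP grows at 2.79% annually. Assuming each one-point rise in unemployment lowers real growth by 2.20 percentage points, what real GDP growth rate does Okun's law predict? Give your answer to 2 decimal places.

Growth-rate Okun's law: g_Y = g_Y* - β × Δu.
g_Y = 2.79 - 2.20 × (1.50) = 2.79 - 3.3 = -0.51%, i.e. -0.51% to 2 d.p.

-0.51%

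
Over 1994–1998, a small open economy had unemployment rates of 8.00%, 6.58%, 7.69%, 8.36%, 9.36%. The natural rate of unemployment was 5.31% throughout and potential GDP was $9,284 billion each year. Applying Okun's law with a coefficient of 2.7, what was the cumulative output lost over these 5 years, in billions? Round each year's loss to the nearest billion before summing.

$3,369 billion

Year 1994: gap = -2.7 × (8 - 5.31) = -7.263%, loss ≈ 9284 × 7.263/100 ≈ 674.
Year 1995: gap = -2.7 × (6.58 - 5.31) = -3.429%, loss ≈ 9284 × 3.429/100 ≈ 318.
Year 1996: gap = -2.7 × (7.69 - 5.31) = -6.426%, loss ≈ 9284 × 6.426/100 ≈ 597.
Year 1997: gap = -2.7 × (8.36 - 5.31) = -8.235%, loss ≈ 9284 × 8.235/100 ≈ 765.
Year 1998: gap = -2.7 × (9.36 - 5.31) = -10.935%, loss ≈ 9284 × 10.935/100 ≈ 1015.
Total lost output = 674 + 318 + 597 + 765 + 1015 = 3369 billion.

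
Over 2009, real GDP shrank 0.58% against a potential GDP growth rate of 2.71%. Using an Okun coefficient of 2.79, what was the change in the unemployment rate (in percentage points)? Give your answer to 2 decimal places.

1.18 percentage points

Growth-rate Okun's law: g_Y = g_Y* - β × Δu, so Δu = (g_Y* - g_Y)/β.
Δu = (2.71 + 0.58)/2.79 = 3.29/2.79 = 1.18 percentage points.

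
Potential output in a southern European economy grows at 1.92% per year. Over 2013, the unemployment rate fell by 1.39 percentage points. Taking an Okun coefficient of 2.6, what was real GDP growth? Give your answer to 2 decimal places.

5.53%

Growth-rate Okun's law: g_Y = g_Y* - β × Δu.
g_Y = 1.92 - 2.6 × (-1.39) = 1.92 + 3.614 = 5.534%, i.e. 5.53% to 2 d.p.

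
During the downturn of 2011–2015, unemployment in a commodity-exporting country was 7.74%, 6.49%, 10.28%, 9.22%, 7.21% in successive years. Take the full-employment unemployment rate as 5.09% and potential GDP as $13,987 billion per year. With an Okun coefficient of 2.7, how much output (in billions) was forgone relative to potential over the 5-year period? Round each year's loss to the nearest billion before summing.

Year 2011: gap = -2.7 × (7.74 - 5.09) = -7.155%, loss ≈ 13987 × 7.155/100 ≈ 1001.
Year 2012: gap = -2.7 × (6.49 - 5.09) = -3.78%, loss ≈ 13987 × 3.78/100 ≈ 529.
Year 2013: gap = -2.7 × (10.28 - 5.09) = -14.013%, loss ≈ 13987 × 14.013/100 ≈ 1960.
Year 2014: gap = -2.7 × (9.22 - 5.09) = -11.151%, loss ≈ 13987 × 11.151/100 ≈ 1560.
Year 2015: gap = -2.7 × (7.21 - 5.09) = -5.724%, loss ≈ 13987 × 5.724/100 ≈ 801.
Total lost output = 1001 + 529 + 1960 + 1560 + 801 = 5851 billion.

$5,851 billion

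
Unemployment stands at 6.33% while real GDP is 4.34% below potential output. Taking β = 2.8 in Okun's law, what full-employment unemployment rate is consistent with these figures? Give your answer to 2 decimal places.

From Okun's law, u - u* = -(output gap)/β = -(-4.34)/2.8 = 1.55 points.
So u* = 6.33 - 1.55 = 4.78%.

4.78%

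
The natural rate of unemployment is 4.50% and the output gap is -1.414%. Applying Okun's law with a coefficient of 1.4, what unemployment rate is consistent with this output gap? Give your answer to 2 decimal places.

From Okun's law, u - u* = -(output gap)/β = -(-1.414)/1.4 = 1.01 points.
So u = 4.5 + 1.01 = 5.51%.

5.51%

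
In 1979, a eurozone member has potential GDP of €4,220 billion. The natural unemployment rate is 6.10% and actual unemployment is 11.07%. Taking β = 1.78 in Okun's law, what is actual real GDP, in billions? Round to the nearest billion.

Unemployment gap = 11.07 - 6.1 = 4.97 points, so the output gap is -1.78 × 4.97 = -8.8466%.
Actual GDP = 4220 × (1 - 8.8466/100) = 4220 × 0.911534 ≈ 3847 billion.

€3,847 billion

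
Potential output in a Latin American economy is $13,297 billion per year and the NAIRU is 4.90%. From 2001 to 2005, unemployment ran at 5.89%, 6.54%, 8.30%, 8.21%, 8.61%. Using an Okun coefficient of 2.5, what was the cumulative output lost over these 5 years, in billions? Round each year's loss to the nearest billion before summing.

Year 2001: gap = -2.5 × (5.89 - 4.9) = -2.475%, loss ≈ 13297 × 2.475/100 ≈ 329.
Year 2002: gap = -2.5 × (6.54 - 4.9) = -4.1%, loss ≈ 13297 × 4.1/100 ≈ 545.
Year 2003: gap = -2.5 × (8.3 - 4.9) = -8.5%, loss ≈ 13297 × 8.5/100 ≈ 1130.
Year 2004: gap = -2.5 × (8.21 - 4.9) = -8.275%, loss ≈ 13297 × 8.275/100 ≈ 1100.
Year 2005: gap = -2.5 × (8.61 - 4.9) = -9.275%, loss ≈ 13297 × 9.275/100 ≈ 1233.
Total lost output = 329 + 545 + 1130 + 1100 + 1233 = 4337 billion.

$4,337 billion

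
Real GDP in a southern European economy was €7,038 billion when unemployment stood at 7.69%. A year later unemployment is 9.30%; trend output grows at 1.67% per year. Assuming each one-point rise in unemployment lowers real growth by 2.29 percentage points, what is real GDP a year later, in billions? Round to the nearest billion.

€6,896 billion

Δu = 9.3 - 7.69 = 1.61 points.
Okun's law (growth form): g_Y = g_Y* - β × Δu = 1.67 - 2.29 × (1.61) = 1.67 - 3.6869 = -2.0169%.
Real GDP in the next year = 7038 × (1 - 2.0169/100) = 7038 × 0.979831 ≈ 6896 billion.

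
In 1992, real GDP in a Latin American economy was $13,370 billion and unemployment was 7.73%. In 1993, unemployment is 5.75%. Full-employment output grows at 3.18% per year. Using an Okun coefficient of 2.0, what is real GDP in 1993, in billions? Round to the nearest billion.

Δu = 5.75 - 7.73 = -1.98 points.
Okun's law (growth form): g_Y = g_Y* - β × Δu = 3.18 - 2.0 × (-1.98) = 3.18 + 3.96 = 7.14%.
Real GDP in the next year = 13370 × (1 + 7.14/100) = 13370 × 1.0714 ≈ 14325 billion.

$14,325 billion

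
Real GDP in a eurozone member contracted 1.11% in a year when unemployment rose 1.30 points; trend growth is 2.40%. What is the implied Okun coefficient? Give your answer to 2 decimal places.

Growth form: g_Y = g_Y* - β × Δu, so β = (g_Y* - g_Y)/Δu.
β = (2.4 + 1.11)/1.30 = 3.51/1.30 = 2.70.

β ≈ 2.70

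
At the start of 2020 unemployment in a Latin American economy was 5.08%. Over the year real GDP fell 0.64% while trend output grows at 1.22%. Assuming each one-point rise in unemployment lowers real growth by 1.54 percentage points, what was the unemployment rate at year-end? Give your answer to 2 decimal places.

Growth-rate Okun's law: g_Y = g_Y* - β × Δu, so Δu = (g_Y* - g_Y)/β.
Δu = (1.22 + 0.64)/1.54 = 1.86/1.54 = 1.21 percentage points.
Year-end unemployment = 5.08 + 1.21 = 6.29%.

6.29%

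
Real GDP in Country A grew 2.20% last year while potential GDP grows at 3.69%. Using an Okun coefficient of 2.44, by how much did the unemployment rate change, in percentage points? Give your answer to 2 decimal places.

0.61 percentage points

Growth-rate Okun's law: g_Y = g_Y* - β × Δu, so Δu = (g_Y* - g_Y)/β.
Δu = (3.69 - 2.2)/2.44 = 1.49/2.44 = 0.61 percentage points.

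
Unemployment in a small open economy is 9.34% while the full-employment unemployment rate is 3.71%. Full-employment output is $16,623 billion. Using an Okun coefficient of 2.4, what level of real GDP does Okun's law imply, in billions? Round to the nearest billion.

$14,377 billion

Unemployment gap = 9.34 - 3.71 = 5.63 points, so the output gap is -2.4 × 5.63 = -13.512%.
Actual GDP = 16623 × (1 - 13.512/100) = 16623 × 0.86488 ≈ 14377 billion.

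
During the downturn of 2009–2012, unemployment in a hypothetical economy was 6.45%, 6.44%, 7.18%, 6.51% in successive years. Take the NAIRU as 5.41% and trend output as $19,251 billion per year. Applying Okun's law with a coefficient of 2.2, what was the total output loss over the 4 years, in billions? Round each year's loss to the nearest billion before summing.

$2,092 billion

Year 2009: gap = -2.2 × (6.45 - 5.41) = -2.288%, loss ≈ 19251 × 2.288/100 ≈ 440.
Year 2010: gap = -2.2 × (6.44 - 5.41) = -2.266%, loss ≈ 19251 × 2.266/100 ≈ 436.
Year 2011: gap = -2.2 × (7.18 - 5.41) = -3.894%, loss ≈ 19251 × 3.894/100 ≈ 750.
Year 2012: gap = -2.2 × (6.51 - 5.41) = -2.42%, loss ≈ 19251 × 2.42/100 ≈ 466.
Total lost output = 440 + 436 + 750 + 466 = 2092 billion.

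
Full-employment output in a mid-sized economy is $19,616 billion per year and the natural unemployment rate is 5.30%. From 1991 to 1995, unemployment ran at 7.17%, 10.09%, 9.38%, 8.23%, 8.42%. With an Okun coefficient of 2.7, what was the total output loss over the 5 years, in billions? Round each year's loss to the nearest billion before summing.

Year 1991: gap = -2.7 × (7.17 - 5.3) = -5.049%, loss ≈ 19616 × 5.049/100 ≈ 990.
Year 1992: gap = -2.7 × (10.09 - 5.3) = -12.933%, loss ≈ 19616 × 12.933/100 ≈ 2537.
Year 1993: gap = -2.7 × (9.38 - 5.3) = -11.016%, loss ≈ 19616 × 11.016/100 ≈ 2161.
Year 1994: gap = -2.7 × (8.23 - 5.3) = -7.911%, loss ≈ 19616 × 7.911/100 ≈ 1552.
Year 1995: gap = -2.7 × (8.42 - 5.3) = -8.424%, loss ≈ 19616 × 8.424/100 ≈ 1652.
Total lost output = 990 + 2537 + 2161 + 1552 + 1652 = 8892 billion.

$8,892 billion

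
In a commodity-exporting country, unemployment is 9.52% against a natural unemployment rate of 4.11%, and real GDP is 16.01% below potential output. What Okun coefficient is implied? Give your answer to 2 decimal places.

Okun's law: output gap = -β × (u - u*).
-16.01 = -β × (9.52 - 4.11) = -β × 5.41, so β = 16.01/5.41 = 2.96.

β ≈ 2.96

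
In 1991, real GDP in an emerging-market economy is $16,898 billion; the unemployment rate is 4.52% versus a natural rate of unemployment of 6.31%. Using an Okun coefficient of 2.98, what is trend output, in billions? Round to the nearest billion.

$16,042 billion

Unemployment gap = 4.52 - 6.31 = -1.79 points, so output gap = -2.98 × (-1.79) = 5.3342%.
Since Y = Y* × (1 + gap/100), Y* = 16898/1.053342 ≈ 16042 billion.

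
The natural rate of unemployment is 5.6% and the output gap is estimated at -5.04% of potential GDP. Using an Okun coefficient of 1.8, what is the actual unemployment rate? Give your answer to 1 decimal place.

From Okun's law, u - u* = -(output gap)/β = -(-5.04)/1.8 = 2.8 points.
So u = 5.6 + 2.8 = 8.4%.

8.4%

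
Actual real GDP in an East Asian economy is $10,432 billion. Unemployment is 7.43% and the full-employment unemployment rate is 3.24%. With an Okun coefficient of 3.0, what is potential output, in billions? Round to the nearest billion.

Unemployment gap = 7.43 - 3.24 = 4.19 points, so output gap = -3 × 4.19 = -12.57%.
Since Y = Y* × (1 + gap/100), Y* = 10432/0.8743 ≈ 11932 billion.

$11,932 billion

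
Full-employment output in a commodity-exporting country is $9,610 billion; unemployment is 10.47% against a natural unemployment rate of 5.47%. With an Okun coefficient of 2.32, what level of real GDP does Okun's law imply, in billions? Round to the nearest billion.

Unemployment gap = 10.47 - 5.47 = 5 points, so the output gap is -2.32 × 5 = -11.6%.
Actual GDP = 9610 × (1 - 11.6/100) = 9610 × 0.884 ≈ 8495 billion.

$8,495 billion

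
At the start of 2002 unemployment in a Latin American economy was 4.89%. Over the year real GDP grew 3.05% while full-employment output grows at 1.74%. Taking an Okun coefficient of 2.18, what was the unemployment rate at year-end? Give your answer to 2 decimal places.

Growth-rate Okun's law: g_Y = g_Y* - β × Δu, so Δu = (g_Y* - g_Y)/β.
Δu = (1.74 - 3.05)/2.18 = -1.31/2.18 = -0.60 percentage points.
Year-end unemployment = 4.89 - 0.6 = 4.29%.

4.29%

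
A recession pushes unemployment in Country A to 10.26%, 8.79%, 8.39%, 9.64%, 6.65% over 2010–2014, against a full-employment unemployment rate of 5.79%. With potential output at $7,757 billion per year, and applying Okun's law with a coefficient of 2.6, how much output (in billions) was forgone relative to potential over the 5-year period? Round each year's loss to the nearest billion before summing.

Year 2010: gap = -2.6 × (10.26 - 5.79) = -11.622%, loss ≈ 7757 × 11.622/100 ≈ 902.
Year 2011: gap = -2.6 × (8.79 - 5.79) = -7.8%, loss ≈ 7757 × 7.8/100 ≈ 605.
Year 2012: gap = -2.6 × (8.39 - 5.79) = -6.76%, loss ≈ 7757 × 6.76/100 ≈ 524.
Year 2013: gap = -2.6 × (9.64 - 5.79) = -10.01%, loss ≈ 7757 × 10.01/100 ≈ 776.
Year 2014: gap = -2.6 × (6.65 - 5.79) = -2.236%, loss ≈ 7757 × 2.236/100 ≈ 173.
Total lost output = 902 + 605 + 524 + 776 + 173 = 2980 billion.

$2,980 billion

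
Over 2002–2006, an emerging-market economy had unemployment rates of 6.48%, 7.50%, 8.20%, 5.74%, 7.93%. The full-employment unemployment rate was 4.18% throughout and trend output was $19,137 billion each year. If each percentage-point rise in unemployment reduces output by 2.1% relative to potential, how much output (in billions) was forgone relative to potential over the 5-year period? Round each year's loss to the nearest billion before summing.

Year 2002: gap = -2.1 × (6.48 - 4.18) = -4.83%, loss ≈ 19137 × 4.83/100 ≈ 924.
Year 2003: gap = -2.1 × (7.5 - 4.18) = -6.972%, loss ≈ 19137 × 6.972/100 ≈ 1334.
Year 2004: gap = -2.1 × (8.2 - 4.18) = -8.442%, loss ≈ 19137 × 8.442/100 ≈ 1616.
Year 2005: gap = -2.1 × (5.74 - 4.18) = -3.276%, loss ≈ 19137 × 3.276/100 ≈ 627.
Year 2006: gap = -2.1 × (7.93 - 4.18) = -7.875%, loss ≈ 19137 × 7.875/100 ≈ 1507.
Total lost output = 924 + 1334 + 1616 + 627 + 1507 = 6008 billion.

$6,008 billion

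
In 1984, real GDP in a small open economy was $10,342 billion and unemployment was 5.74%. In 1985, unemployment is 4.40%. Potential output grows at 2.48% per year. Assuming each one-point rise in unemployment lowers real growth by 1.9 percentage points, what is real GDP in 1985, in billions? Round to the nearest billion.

Δu = 4.4 - 5.74 = -1.34 points.
Okun's law (growth form): g_Y = g_Y* - β × Δu = 2.48 - 1.9 × (-1.34) = 2.48 + 2.546 = 5.026%.
Real GDP in the next year = 10342 × (1 + 5.026/100) = 10342 × 1.05026 ≈ 10862 billion.

$10,862 billion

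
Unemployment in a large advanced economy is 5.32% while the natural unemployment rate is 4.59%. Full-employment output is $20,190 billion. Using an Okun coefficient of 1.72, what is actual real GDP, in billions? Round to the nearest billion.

$19,936 billion

Unemployment gap = 5.32 - 4.59 = 0.73 points, so the output gap is -1.72 × 0.73 = -1.2556%.
Actual GDP = 20190 × (1 - 1.2556/100) = 20190 × 0.987444 ≈ 19936 billion.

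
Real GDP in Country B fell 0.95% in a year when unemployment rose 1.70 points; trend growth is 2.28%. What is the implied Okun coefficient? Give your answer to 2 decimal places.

Growth form: g_Y = g_Y* - β × Δu, so β = (g_Y* - g_Y)/Δu.
β = (2.28 + 0.95)/1.70 = 3.23/1.70 = 1.90.

β ≈ 1.90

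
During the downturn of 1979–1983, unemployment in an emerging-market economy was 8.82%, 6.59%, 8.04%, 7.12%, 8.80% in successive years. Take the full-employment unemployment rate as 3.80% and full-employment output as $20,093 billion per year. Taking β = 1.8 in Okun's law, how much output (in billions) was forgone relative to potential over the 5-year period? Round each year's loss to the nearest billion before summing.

$7,367 billion

Year 1979: gap = -1.8 × (8.82 - 3.8) = -9.036%, loss ≈ 20093 × 9.036/100 ≈ 1816.
Year 1980: gap = -1.8 × (6.59 - 3.8) = -5.022%, loss ≈ 20093 × 5.022/100 ≈ 1009.
Year 1981: gap = -1.8 × (8.04 - 3.8) = -7.632%, loss ≈ 20093 × 7.632/100 ≈ 1533.
Year 1982: gap = -1.8 × (7.12 - 3.8) = -5.976%, loss ≈ 20093 × 5.976/100 ≈ 1201.
Year 1983: gap = -1.8 × (8.8 - 3.8) = -9%, loss ≈ 20093 × 9/100 ≈ 1808.
Total lost output = 1816 + 1009 + 1533 + 1201 + 1808 = 7367 billion.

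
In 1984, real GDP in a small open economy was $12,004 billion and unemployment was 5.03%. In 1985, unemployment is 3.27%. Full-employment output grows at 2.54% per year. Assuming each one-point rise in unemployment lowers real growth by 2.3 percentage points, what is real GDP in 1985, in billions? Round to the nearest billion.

$12,795 billion

Δu = 3.27 - 5.03 = -1.76 points.
Okun's law (growth form): g_Y = g_Y* - β × Δu = 2.54 - 2.3 × (-1.76) = 2.54 + 4.048 = 6.588%.
Real GDP in the next year = 12004 × (1 + 6.588/100) = 12004 × 1.06588 ≈ 12795 billion.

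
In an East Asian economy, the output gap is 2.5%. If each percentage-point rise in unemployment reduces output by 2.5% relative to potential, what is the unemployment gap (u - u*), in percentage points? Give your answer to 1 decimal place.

Okun's law: output gap = -β × (u - u*), so u - u* = -(output gap)/β.
u - u* = -(2.5)/2.5 = -1 percentage point.

-1.0 percentage points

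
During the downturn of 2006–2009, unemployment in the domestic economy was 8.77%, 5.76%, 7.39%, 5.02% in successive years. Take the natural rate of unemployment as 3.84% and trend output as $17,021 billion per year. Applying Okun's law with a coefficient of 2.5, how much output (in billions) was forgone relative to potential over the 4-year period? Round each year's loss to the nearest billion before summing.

Year 2006: gap = -2.5 × (8.77 - 3.84) = -12.325%, loss ≈ 17021 × 12.325/100 ≈ 2098.
Year 2007: gap = -2.5 × (5.76 - 3.84) = -4.8%, loss ≈ 17021 × 4.8/100 ≈ 817.
Year 2008: gap = -2.5 × (7.39 - 3.84) = -8.875%, loss ≈ 17021 × 8.875/100 ≈ 1511.
Year 2009: gap = -2.5 × (5.02 - 3.84) = -2.95%, loss ≈ 17021 × 2.95/100 ≈ 502.
Total lost output = 2098 + 817 + 1511 + 502 = 4928 billion.

$4,928 billion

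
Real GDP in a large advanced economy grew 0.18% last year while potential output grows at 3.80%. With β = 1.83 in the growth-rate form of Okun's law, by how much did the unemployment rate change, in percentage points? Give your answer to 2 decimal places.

1.98 percentage points

Growth-rate Okun's law: g_Y = g_Y* - β × Δu, so Δu = (g_Y* - g_Y)/β.
Δu = (3.8 - 0.18)/1.83 = 3.62/1.83 = 1.98 percentage points.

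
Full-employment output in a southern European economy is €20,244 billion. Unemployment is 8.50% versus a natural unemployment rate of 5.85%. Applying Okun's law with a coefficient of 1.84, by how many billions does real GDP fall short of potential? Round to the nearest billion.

Output gap = -1.84 × (8.5 - 5.85) = -1.84 × 2.65 = -4.876%.
Actual GDP ≈ 20244 × 0.95124 ≈ 19257 billion, so the shortfall is 20244 - 19257 = 987 billion.

€987 billion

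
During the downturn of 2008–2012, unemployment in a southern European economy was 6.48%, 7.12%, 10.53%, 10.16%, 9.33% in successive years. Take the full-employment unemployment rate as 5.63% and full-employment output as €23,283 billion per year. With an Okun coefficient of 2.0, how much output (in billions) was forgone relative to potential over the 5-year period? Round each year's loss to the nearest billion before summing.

Year 2008: gap = -2.0 × (6.48 - 5.63) = -1.7%, loss ≈ 23283 × 1.7/100 ≈ 396.
Year 2009: gap = -2.0 × (7.12 - 5.63) = -2.98%, loss ≈ 23283 × 2.98/100 ≈ 694.
Year 2010: gap = -2.0 × (10.53 - 5.63) = -9.8%, loss ≈ 23283 × 9.8/100 ≈ 2282.
Year 2011: gap = -2.0 × (10.16 - 5.63) = -9.06%, loss ≈ 23283 × 9.06/100 ≈ 2109.
Year 2012: gap = -2.0 × (9.33 - 5.63) = -7.4%, loss ≈ 23283 × 7.4/100 ≈ 1723.
Total lost output = 396 + 694 + 2282 + 2109 + 1723 = 7204 billion.

€7,204 billion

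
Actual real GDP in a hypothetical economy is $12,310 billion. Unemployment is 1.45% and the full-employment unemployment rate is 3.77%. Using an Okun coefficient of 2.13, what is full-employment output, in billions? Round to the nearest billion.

$11,730 billion

Unemployment gap = 1.45 - 3.77 = -2.32 points, so output gap = -2.13 × (-2.32) = 4.9416%.
Since Y = Y* × (1 + gap/100), Y* = 12310/1.049416 ≈ 11730 billion.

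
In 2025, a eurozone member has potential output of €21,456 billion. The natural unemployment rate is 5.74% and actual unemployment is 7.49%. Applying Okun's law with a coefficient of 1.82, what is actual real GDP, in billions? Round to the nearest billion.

€20,773 billion

Unemployment gap = 7.49 - 5.74 = 1.75 points, so the output gap is -1.82 × 1.75 = -3.185%.
Actual GDP = 21456 × (1 - 3.185/100) = 21456 × 0.96815 ≈ 20773 billion.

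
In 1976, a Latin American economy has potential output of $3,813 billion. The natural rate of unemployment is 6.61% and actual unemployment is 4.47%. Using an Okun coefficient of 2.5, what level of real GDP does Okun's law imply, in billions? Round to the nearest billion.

Unemployment gap = 4.47 - 6.61 = -2.14 points, so the output gap is -2.5 × (-2.14) = 5.35%.
Actual GDP = 3813 × (1 + 5.35/100) = 3813 × 1.0535 ≈ 4017 billion.

$4,017 billion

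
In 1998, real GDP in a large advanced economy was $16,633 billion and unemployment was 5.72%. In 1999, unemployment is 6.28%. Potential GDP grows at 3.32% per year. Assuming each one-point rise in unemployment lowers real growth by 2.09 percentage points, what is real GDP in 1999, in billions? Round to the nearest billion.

Δu = 6.28 - 5.72 = 0.56 points.
Okun's law (growth form): g_Y = g_Y* - β × Δu = 3.32 - 2.09 × (0.56) = 3.32 - 1.1704 = 2.1496%.
Real GDP in the next year = 16633 × (1 + 2.1496/100) = 16633 × 1.021496 ≈ 16991 billion.

$16,991 billion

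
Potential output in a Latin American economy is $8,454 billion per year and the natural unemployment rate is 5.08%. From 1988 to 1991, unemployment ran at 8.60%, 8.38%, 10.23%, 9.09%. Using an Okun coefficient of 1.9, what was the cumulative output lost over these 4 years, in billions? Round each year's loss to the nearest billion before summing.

$2,566 billion

Year 1988: gap = -1.9 × (8.6 - 5.08) = -6.688%, loss ≈ 8454 × 6.688/100 ≈ 565.
Year 1989: gap = -1.9 × (8.38 - 5.08) = -6.27%, loss ≈ 8454 × 6.27/100 ≈ 530.
Year 1990: gap = -1.9 × (10.23 - 5.08) = -9.785%, loss ≈ 8454 × 9.785/100 ≈ 827.
Year 1991: gap = -1.9 × (9.09 - 5.08) = -7.619%, loss ≈ 8454 × 7.619/100 ≈ 644.
Total lost output = 565 + 530 + 827 + 644 = 2566 billion.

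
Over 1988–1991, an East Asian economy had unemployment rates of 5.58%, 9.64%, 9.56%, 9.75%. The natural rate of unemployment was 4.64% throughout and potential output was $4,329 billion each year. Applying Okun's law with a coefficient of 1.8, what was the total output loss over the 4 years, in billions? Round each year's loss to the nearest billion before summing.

Year 1988: gap = -1.8 × (5.58 - 4.64) = -1.692%, loss ≈ 4329 × 1.692/100 ≈ 73.
Year 1989: gap = -1.8 × (9.64 - 4.64) = -9%, loss ≈ 4329 × 9/100 ≈ 390.
Year 1990: gap = -1.8 × (9.56 - 4.64) = -8.856%, loss ≈ 4329 × 8.856/100 ≈ 383.
Year 1991: gap = -1.8 × (9.75 - 4.64) = -9.198%, loss ≈ 4329 × 9.198/100 ≈ 398.
Total lost output = 73 + 390 + 383 + 398 = 1244 billion.

$1,244 billion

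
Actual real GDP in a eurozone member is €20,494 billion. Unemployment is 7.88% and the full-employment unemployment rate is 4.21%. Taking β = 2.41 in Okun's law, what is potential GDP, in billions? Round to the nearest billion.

Unemployment gap = 7.88 - 4.21 = 3.67 points, so output gap = -2.41 × 3.67 = -8.8447%.
Since Y = Y* × (1 + gap/100), Y* = 20494/0.911553 ≈ 22483 billion.

€22,483 billion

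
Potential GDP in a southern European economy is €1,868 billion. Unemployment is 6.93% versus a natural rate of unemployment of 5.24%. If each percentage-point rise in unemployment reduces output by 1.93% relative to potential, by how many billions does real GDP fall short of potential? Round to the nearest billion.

€61 billion

Output gap = -1.93 × (6.93 - 5.24) = -1.93 × 1.69 = -3.2617%.
Actual GDP ≈ 1868 × 0.967383 ≈ 1807 billion, so the shortfall is 1868 - 1807 = 61 billion.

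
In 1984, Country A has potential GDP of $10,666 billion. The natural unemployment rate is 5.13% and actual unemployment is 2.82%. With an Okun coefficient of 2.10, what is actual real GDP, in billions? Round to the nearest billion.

Unemployment gap = 2.82 - 5.13 = -2.31 points, so the output gap is -2.1 × (-2.31) = 4.851%.
Actual GDP = 10666 × (1 + 4.851/100) = 10666 × 1.04851 ≈ 11183 billion.

$11,183 billion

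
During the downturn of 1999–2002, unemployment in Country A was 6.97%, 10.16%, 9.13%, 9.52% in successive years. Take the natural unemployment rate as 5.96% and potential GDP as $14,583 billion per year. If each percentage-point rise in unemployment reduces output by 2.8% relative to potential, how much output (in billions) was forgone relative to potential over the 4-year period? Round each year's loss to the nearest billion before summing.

Year 1999: gap = -2.8 × (6.97 - 5.96) = -2.828%, loss ≈ 14583 × 2.828/100 ≈ 412.
Year 2000: gap = -2.8 × (10.16 - 5.96) = -11.76%, loss ≈ 14583 × 11.76/100 ≈ 1715.
Year 2001: gap = -2.8 × (9.13 - 5.96) = -8.876%, loss ≈ 14583 × 8.876/100 ≈ 1294.
Year 2002: gap = -2.8 × (9.52 - 5.96) = -9.968%, loss ≈ 14583 × 9.968/100 ≈ 1454.
Total lost output = 412 + 1715 + 1294 + 1454 = 4875 billion.

$4,875 billion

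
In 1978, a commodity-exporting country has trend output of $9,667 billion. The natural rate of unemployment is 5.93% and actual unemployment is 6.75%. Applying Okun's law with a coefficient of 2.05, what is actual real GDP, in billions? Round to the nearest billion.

Unemployment gap = 6.75 - 5.93 = 0.82 points, so the output gap is -2.05 × 0.82 = -1.681%.
Actual GDP = 9667 × (1 - 1.681/100) = 9667 × 0.98319 ≈ 9504 billion.

$9,504 billion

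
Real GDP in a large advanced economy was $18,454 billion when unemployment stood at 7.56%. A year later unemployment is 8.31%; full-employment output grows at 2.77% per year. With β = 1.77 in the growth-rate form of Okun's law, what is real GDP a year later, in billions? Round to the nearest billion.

$18,720 billion

Δu = 8.31 - 7.56 = 0.75 points.
Okun's law (growth form): g_Y = g_Y* - β × Δu = 2.77 - 1.77 × (0.75) = 2.77 - 1.3275 = 1.4425%.
Real GDP in the next year = 18454 × (1 + 1.4425/100) = 18454 × 1.014425 ≈ 18720 billion.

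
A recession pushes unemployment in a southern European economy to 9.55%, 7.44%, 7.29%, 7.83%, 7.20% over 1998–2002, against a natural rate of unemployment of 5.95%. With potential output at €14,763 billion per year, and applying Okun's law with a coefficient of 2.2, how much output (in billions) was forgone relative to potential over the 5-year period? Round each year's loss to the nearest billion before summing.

Year 1998: gap = -2.2 × (9.55 - 5.95) = -7.92%, loss ≈ 14763 × 7.92/100 ≈ 1169.
Year 1999: gap = -2.2 × (7.44 - 5.95) = -3.278%, loss ≈ 14763 × 3.278/100 ≈ 484.
Year 2000: gap = -2.2 × (7.29 - 5.95) = -2.948%, loss ≈ 14763 × 2.948/100 ≈ 435.
Year 2001: gap = -2.2 × (7.83 - 5.95) = -4.136%, loss ≈ 14763 × 4.136/100 ≈ 611.
Year 2002: gap = -2.2 × (7.2 - 5.95) = -2.75%, loss ≈ 14763 × 2.75/100 ≈ 406.
Total lost output = 1169 + 484 + 435 + 611 + 406 = 3105 billion.

€3,105 billion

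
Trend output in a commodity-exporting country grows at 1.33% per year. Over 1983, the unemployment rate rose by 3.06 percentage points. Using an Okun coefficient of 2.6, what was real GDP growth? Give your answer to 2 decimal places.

Growth-rate Okun's law: g_Y = g_Y* - β × Δu.
g_Y = 1.33 - 2.6 × (3.06) = 1.33 - 7.956 = -6.626%, i.e. -6.63% to 2 d.p.

-6.63%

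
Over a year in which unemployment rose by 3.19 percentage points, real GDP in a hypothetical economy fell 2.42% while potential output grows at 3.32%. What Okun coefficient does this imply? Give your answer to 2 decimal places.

Growth form: g_Y = g_Y* - β × Δu, so β = (g_Y* - g_Y)/Δu.
β = (3.32 + 2.42)/3.19 = 5.74/3.19 = 1.80.

β ≈ 1.80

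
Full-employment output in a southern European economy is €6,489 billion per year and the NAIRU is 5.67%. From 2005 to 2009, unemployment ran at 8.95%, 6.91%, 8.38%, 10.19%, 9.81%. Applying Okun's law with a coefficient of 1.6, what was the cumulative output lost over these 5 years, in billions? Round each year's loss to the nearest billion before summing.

€1,650 billion

Year 2005: gap = -1.6 × (8.95 - 5.67) = -5.248%, loss ≈ 6489 × 5.248/100 ≈ 341.
Year 2006: gap = -1.6 × (6.91 - 5.67) = -1.984%, loss ≈ 6489 × 1.984/100 ≈ 129.
Year 2007: gap = -1.6 × (8.38 - 5.67) = -4.336%, loss ≈ 6489 × 4.336/100 ≈ 281.
Year 2008: gap = -1.6 × (10.19 - 5.67) = -7.232%, loss ≈ 6489 × 7.232/100 ≈ 469.
Year 2009: gap = -1.6 × (9.81 - 5.67) = -6.624%, loss ≈ 6489 × 6.624/100 ≈ 430.
Total lost output = 341 + 129 + 281 + 469 + 430 = 1650 billion.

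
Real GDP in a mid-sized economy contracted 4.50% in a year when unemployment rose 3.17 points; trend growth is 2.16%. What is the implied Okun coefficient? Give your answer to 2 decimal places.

β ≈ 2.10

Growth form: g_Y = g_Y* - β × Δu, so β = (g_Y* - g_Y)/Δu.
β = (2.16 + 4.5)/3.17 = 6.66/3.17 = 2.10.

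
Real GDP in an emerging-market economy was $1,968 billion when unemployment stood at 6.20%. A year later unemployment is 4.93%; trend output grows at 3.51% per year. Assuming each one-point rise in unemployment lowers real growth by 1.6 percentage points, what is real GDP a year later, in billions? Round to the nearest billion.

$2,077 billion

Δu = 4.93 - 6.2 = -1.27 points.
Okun's law (growth form): g_Y = g_Y* - β × Δu = 3.51 - 1.6 × (-1.27) = 3.51 + 2.032 = 5.542%.
Real GDP in the next year = 1968 × (1 + 5.542/100) = 1968 × 1.05542 ≈ 2077 billion.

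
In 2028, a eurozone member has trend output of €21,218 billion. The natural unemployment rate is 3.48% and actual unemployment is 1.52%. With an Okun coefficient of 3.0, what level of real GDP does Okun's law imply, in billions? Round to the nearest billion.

Unemployment gap = 1.52 - 3.48 = -1.96 points, so the output gap is -3 × (-1.96) = 5.88%.
Actual GDP = 21218 × (1 + 5.88/100) = 21218 × 1.0588 ≈ 22466 billion.

€22,466 billion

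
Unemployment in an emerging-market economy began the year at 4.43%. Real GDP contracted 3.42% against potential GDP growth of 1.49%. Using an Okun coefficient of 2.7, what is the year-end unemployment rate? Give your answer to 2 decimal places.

6.25%

Growth-rate Okun's law: g_Y = g_Y* - β × Δu, so Δu = (g_Y* - g_Y)/β.
Δu = (1.49 + 3.42)/2.7 = 4.91/2.7 = 1.82 percentage points.
Year-end unemployment = 4.43 + 1.82 = 6.25%.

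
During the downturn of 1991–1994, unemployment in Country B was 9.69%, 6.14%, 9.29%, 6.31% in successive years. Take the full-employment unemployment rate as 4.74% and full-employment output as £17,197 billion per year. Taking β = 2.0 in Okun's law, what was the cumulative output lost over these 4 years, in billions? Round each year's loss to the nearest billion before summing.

£4,290 billion

Year 1991: gap = -2.0 × (9.69 - 4.74) = -9.9%, loss ≈ 17197 × 9.9/100 ≈ 1703.
Year 1992: gap = -2.0 × (6.14 - 4.74) = -2.8%, loss ≈ 17197 × 2.8/100 ≈ 482.
Year 1993: gap = -2.0 × (9.29 - 4.74) = -9.1%, loss ≈ 17197 × 9.1/100 ≈ 1565.
Year 1994: gap = -2.0 × (6.31 - 4.74) = -3.14%, loss ≈ 17197 × 3.14/100 ≈ 540.
Total lost output = 1703 + 482 + 1565 + 540 = 4290 billion.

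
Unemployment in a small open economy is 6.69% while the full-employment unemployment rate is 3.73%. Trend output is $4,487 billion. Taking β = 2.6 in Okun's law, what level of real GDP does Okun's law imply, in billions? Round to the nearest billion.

Unemployment gap = 6.69 - 3.73 = 2.96 points, so the output gap is -2.6 × 2.96 = -7.696%.
Actual GDP = 4487 × (1 - 7.696/100) = 4487 × 0.92304 ≈ 4142 billion.

$4,142 billion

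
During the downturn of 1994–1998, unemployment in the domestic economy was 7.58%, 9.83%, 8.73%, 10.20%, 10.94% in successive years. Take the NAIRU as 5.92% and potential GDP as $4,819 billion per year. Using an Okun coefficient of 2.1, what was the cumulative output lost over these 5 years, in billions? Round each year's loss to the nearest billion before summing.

Year 1994: gap = -2.1 × (7.58 - 5.92) = -3.486%, loss ≈ 4819 × 3.486/100 ≈ 168.
Year 1995: gap = -2.1 × (9.83 - 5.92) = -8.211%, loss ≈ 4819 × 8.211/100 ≈ 396.
Year 1996: gap = -2.1 × (8.73 - 5.92) = -5.901%, loss ≈ 4819 × 5.901/100 ≈ 284.
Year 1997: gap = -2.1 × (10.2 - 5.92) = -8.988%, loss ≈ 4819 × 8.988/100 ≈ 433.
Year 1998: gap = -2.1 × (10.94 - 5.92) = -10.542%, loss ≈ 4819 × 10.542/100 ≈ 508.
Total lost output = 168 + 396 + 284 + 433 + 508 = 1789 billion.

$1,789 billion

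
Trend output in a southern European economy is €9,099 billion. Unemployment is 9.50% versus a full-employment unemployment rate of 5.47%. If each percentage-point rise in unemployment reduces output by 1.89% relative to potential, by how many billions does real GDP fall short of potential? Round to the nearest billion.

Output gap = -1.89 × (9.5 - 5.47) = -1.89 × 4.03 = -7.6167%.
Actual GDP ≈ 9099 × 0.923833 ≈ 8406 billion, so the shortfall is 9099 - 8406 = 693 billion.

€693 billion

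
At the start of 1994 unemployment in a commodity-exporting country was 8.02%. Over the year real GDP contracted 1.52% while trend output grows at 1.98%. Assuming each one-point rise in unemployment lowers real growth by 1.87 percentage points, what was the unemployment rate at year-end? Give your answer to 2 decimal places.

9.89%

Growth-rate Okun's law: g_Y = g_Y* - β × Δu, so Δu = (g_Y* - g_Y)/β.
Δu = (1.98 + 1.52)/1.87 = 3.5/1.87 = 1.87 percentage points.
Year-end unemployment = 8.02 + 1.87 = 9.89%.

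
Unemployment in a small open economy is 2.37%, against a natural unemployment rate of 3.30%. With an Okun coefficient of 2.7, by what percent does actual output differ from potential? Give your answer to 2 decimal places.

2.51%

The unemployment gap is 2.37 - 3.3 = -0.93 percentage points.
Okun's law gives an output gap of -2.7 × (-0.93) = 2.511%, i.e. 2.51% above potential.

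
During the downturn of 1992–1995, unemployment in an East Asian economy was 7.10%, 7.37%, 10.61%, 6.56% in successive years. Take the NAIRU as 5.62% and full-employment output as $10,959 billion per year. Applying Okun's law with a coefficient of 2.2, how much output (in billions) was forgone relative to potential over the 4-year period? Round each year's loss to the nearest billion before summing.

Year 1992: gap = -2.2 × (7.1 - 5.62) = -3.256%, loss ≈ 10959 × 3.256/100 ≈ 357.
Year 1993: gap = -2.2 × (7.37 - 5.62) = -3.85%, loss ≈ 10959 × 3.85/100 ≈ 422.
Year 1994: gap = -2.2 × (10.61 - 5.62) = -10.978%, loss ≈ 10959 × 10.978/100 ≈ 1203.
Year 1995: gap = -2.2 × (6.56 - 5.62) = -2.068%, loss ≈ 10959 × 2.068/100 ≈ 227.
Total lost output = 357 + 422 + 1203 + 227 = 2209 billion.

$2,209 billion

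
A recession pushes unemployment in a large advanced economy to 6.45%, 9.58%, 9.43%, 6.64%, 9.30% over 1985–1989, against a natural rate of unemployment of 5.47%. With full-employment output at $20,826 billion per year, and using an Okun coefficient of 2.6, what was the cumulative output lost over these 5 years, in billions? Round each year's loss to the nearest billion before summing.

$7,608 billion

Year 1985: gap = -2.6 × (6.45 - 5.47) = -2.548%, loss ≈ 20826 × 2.548/100 ≈ 531.
Year 1986: gap = -2.6 × (9.58 - 5.47) = -10.686%, loss ≈ 20826 × 10.686/100 ≈ 2225.
Year 1987: gap = -2.6 × (9.43 - 5.47) = -10.296%, loss ≈ 20826 × 10.296/100 ≈ 2144.
Year 1988: gap = -2.6 × (6.64 - 5.47) = -3.042%, loss ≈ 20826 × 3.042/100 ≈ 634.
Year 1989: gap = -2.6 × (9.3 - 5.47) = -9.958%, loss ≈ 20826 × 9.958/100 ≈ 2074.
Total lost output = 531 + 2225 + 2144 + 634 + 2074 = 7608 billion.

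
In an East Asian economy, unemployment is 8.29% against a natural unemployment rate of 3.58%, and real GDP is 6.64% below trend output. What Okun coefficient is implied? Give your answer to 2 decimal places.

Okun's law: output gap = -β × (u - u*).
-6.64 = -β × (8.29 - 3.58) = -β × 4.71, so β = 6.64/4.71 = 1.41.

β ≈ 1.41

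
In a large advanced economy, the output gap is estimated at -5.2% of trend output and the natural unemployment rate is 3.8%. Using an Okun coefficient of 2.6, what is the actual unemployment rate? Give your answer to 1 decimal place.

From Okun's law, u - u* = -(output gap)/β = -(-5.2)/2.6 = 2 points.
So u = 3.8 + 2 = 5.8%.

5.8%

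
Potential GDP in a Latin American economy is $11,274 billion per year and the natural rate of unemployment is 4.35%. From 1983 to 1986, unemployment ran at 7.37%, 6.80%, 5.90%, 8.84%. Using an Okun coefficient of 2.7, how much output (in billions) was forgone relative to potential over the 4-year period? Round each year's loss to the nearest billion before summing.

$3,504 billion

Year 1983: gap = -2.7 × (7.37 - 4.35) = -8.154%, loss ≈ 11274 × 8.154/100 ≈ 919.
Year 1984: gap = -2.7 × (6.8 - 4.35) = -6.615%, loss ≈ 11274 × 6.615/100 ≈ 746.
Year 1985: gap = -2.7 × (5.9 - 4.35) = -4.185%, loss ≈ 11274 × 4.185/100 ≈ 472.
Year 1986: gap = -2.7 × (8.84 - 4.35) = -12.123%, loss ≈ 11274 × 12.123/100 ≈ 1367.
Total lost output = 919 + 746 + 472 + 1367 = 3504 billion.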